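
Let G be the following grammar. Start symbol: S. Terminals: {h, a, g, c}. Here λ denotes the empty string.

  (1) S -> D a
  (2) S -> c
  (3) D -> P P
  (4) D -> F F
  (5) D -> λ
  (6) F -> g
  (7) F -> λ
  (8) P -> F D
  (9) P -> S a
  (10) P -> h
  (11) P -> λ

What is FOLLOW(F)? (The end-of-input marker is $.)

FIRST(F): from F->g we get {g}; from F->λ we get {λ}. So FIRST(F) = {λ, g}.
FIRST(S): from S->D a we get {a, c, g, h}; from S->c we get {c}. So FIRST(S) = {a, c, g, h}.
FIRST(D): from D->P P we get {λ, a, c, g, h}; from D->F F we get {λ, g}; from D->λ we get {λ}. So FIRST(D) = {λ, a, c, g, h}.
FIRST(P): from P->F D we get {λ, a, c, g, h}; from P->S a we get {a, c, g, h}; from P->h we get {h}; from P->λ we get {λ}. So FIRST(P) = {λ, a, c, g, h}.
FOLLOW(S) includes $ since S is the start symbol.
FOLLOW(S): in P->S a, S is followed by a with FIRST {a}. Thus FOLLOW(S) = {$, a}.
FOLLOW(D): in S->D a, D is followed by a with FIRST {a}; in P->F D, the suffix after D is empty, so FOLLOW(D) ⊇ FOLLOW(P) = {a, c, g, h}. Thus FOLLOW(D) = {a, c, g, h}.
FOLLOW(P): in D->P P (occurrence 1), P is followed by P with FIRST {λ, a, c, g, h}; in D->P P (occurrence 1), the suffix after P is nullable, so FOLLOW(P) ⊇ FOLLOW(D) = {a, c, g, h}; in D->P P (occurrence 2), the suffix after P is empty, so FOLLOW(P) ⊇ FOLLOW(D) = {a, c, g, h}. Thus FOLLOW(P) = {a, c, g, h}.
FOLLOW(F): in D->F F (occurrence 1), F is followed by F with FIRST {λ, g}; in D->F F (occurrence 1), the suffix after F is nullable, so FOLLOW(F) ⊇ FOLLOW(D) = {a, c, g, h}; in D->F F (occurrence 2), the suffix after F is empty, so FOLLOW(F) ⊇ FOLLOW(D) = {a, c, g, h}; in P->F D, F is followed by D with FIRST {λ, a, c, g, h}; in P->F D, the suffix after F is nullable, so FOLLOW(F) ⊇ FOLLOW(P) = {a, c, g, h}. Thus FOLLOW(F) = {a, c, g, h}.

{a, c, g, h}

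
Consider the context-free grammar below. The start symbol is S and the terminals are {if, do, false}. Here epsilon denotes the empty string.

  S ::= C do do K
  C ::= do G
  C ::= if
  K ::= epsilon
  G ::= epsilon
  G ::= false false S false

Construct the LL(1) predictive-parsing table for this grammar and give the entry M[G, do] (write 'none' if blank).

G ::= epsilon

FIRST(C): from C::=do G we get {do}; from C::=if we get {if}. So FIRST(C) = {do, if}.
FIRST(K): from K::=epsilon we get {epsilon}. So FIRST(K) = {epsilon}.
FIRST(G): from G::=epsilon we get {epsilon}; from G::=false false S false we get {false}. So FIRST(G) = {epsilon, false}.
FIRST(S): from S::=C do do K we get {do, if}. So FIRST(S) = {do, if}.
FOLLOW(S) includes $ since S is the start symbol.
FOLLOW(C): in S::=C do do K, C is followed by do do K with FIRST {do}. Thus FOLLOW(C) = {do}.
FOLLOW(G): in C::=do G, the suffix after G is empty, so FOLLOW(G) ⊇ FOLLOW(C) = {do}. Thus FOLLOW(G) = {do}.
For G ::= epsilon: FIRST(epsilon) = {epsilon}, so it goes in M[G, t] for t ∈ {}; since epsilon ∈ FIRST, also for every t ∈ FOLLOW(G) = {do}.
For G ::= false false S false: FIRST(false false S false) = {false}, so it goes in M[G, t] for t ∈ {false}.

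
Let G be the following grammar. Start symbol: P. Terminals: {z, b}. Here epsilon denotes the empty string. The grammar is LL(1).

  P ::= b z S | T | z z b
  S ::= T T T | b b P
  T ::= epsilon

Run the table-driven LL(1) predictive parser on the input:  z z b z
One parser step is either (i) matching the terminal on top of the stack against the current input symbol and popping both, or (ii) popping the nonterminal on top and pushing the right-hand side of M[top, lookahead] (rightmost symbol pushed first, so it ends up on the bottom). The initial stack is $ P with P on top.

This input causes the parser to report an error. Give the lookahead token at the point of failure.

z

     Stack    Input      Action
  1  $ P      z z b z $  expand P ::= z z b
  2  $ b z z  z z b z $  match z
  3  $ b z    z b z $    match z
  4  $ b      b z $      match b
  5  $        z $        error: stack empty but input remains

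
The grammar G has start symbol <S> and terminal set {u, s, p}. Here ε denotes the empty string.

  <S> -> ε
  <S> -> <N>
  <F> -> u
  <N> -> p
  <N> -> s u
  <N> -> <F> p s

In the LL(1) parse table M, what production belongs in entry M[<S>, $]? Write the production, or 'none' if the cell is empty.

<S> -> ε

FIRST(<F>) = {u}
FIRST(<N>) = {p, s, u}  (via <F> p s)
FIRST(<S>) = {ε, p, s, u}  (via <N>)
FOLLOW(<S>) includes $ since <S> is the start symbol.
FOLLOW(<S>): <S> appears on no right-hand side. Thus FOLLOW(<S>) = {$}.
For <S> -> ε: FIRST(ε) = {ε}, so it goes in M[<S>, t] for t ∈ {}; since ε ∈ FIRST, also for every t ∈ FOLLOW(<S>) = {$}.
For <S> -> <N>: FIRST(<N>) = {p, s, u}, so it goes in M[<S>, t] for t ∈ {p, s, u}.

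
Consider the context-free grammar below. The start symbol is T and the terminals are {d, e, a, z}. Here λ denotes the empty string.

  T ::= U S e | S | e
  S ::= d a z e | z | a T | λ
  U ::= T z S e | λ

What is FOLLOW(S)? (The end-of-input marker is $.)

FIRST(S) = {λ, a, d, z}
FIRST(T) = {λ, a, d, e, z}  (via U S e, S)
FIRST(U) = {λ, a, d, e, z}  (via T z S e)
FOLLOW(T) includes $ since T is the start symbol.
FOLLOW(U): in T::=U S e, U is followed by S e with FIRST {a, d, e, z}. Thus FOLLOW(U) = {a, d, e, z}.
FOLLOW(T): in S::=a T, the suffix after T is empty, so FOLLOW(T) ⊇ FOLLOW(S) = {$, e, z}; in U::=T z S e, T is followed by z S e with FIRST {z}. Thus FOLLOW(T) = {$, e, z}.
FOLLOW(S): in T::=U S e, S is followed by e with FIRST {e}; in T::=S, the suffix after S is empty, so FOLLOW(S) ⊇ FOLLOW(T) = {$, e, z}; in U::=T z S e, S is followed by e with FIRST {e}. Thus FOLLOW(S) = {$, e, z}.

{$, e, z}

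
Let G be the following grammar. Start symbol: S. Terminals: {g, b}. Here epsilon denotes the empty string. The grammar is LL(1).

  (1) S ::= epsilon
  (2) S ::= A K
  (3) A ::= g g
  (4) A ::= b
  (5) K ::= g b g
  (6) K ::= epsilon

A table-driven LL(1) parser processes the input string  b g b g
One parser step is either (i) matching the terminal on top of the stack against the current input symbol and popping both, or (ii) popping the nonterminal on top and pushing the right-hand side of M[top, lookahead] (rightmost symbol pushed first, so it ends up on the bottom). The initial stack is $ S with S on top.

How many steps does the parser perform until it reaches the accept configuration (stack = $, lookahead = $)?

7

     Stack    Input      Action
  1  $ S      b g b g $  expand S ::= A K
  2  $ K A    b g b g $  expand A ::= b
  3  $ K b    b g b g $  match b
  4  $ K      g b g $    expand K ::= g b g
  5  $ g b g  g b g $    match g
  6  $ g b    b g $      match b
  7  $ g      g $        match g
Accept reached after 7 steps.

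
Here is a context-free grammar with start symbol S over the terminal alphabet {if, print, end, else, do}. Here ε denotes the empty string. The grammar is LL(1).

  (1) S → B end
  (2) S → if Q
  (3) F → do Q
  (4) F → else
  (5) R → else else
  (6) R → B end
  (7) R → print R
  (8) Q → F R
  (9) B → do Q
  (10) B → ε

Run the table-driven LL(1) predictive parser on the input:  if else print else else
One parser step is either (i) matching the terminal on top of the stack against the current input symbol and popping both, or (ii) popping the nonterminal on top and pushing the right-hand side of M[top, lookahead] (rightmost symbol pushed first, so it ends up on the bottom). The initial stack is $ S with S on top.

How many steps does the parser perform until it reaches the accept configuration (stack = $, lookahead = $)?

      Stack        Input                      Action
   1  $ S          if else print else else $  expand S → if Q
   2  $ Q if       if else print else else $  match if
   3  $ Q          else print else else $     expand Q → F R
   4  $ R F        else print else else $     expand F → else
   5  $ R else     else print else else $     match else
   6  $ R          print else else $          expand R → print R
   7  $ R print    print else else $          match print
   8  $ R          else else $                expand R → else else
   9  $ else else  else else $                match else
  10  $ else       else $                     match else
Accept reached after 10 steps.

10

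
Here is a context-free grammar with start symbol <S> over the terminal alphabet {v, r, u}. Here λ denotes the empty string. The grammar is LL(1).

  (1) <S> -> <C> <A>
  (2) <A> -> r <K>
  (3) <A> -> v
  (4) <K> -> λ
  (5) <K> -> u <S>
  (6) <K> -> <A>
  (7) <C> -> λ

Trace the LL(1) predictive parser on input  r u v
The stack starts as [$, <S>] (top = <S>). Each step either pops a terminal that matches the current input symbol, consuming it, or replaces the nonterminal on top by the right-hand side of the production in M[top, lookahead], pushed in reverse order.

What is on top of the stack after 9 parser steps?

step 1: stack=$ <S>  input=r u v $  — expand <S> -> <C> <A>
step 2: stack=$ <A> <C>  input=r u v $  — expand <C> -> λ
step 3: stack=$ <A>  input=r u v $  — expand <A> -> r <K>
step 4: stack=$ <K> r  input=r u v $  — match r
step 5: stack=$ <K>  input=u v $  — expand <K> -> u <S>
step 6: stack=$ <S> u  input=u v $  — match u
step 7: stack=$ <S>  input=v $  — expand <S> -> <C> <A>
step 8: stack=$ <A> <C>  input=v $  — expand <C> -> λ
step 9: stack=$ <A>  input=v $  — expand <A> -> v
Stack after step 9: $ v (top = v).

v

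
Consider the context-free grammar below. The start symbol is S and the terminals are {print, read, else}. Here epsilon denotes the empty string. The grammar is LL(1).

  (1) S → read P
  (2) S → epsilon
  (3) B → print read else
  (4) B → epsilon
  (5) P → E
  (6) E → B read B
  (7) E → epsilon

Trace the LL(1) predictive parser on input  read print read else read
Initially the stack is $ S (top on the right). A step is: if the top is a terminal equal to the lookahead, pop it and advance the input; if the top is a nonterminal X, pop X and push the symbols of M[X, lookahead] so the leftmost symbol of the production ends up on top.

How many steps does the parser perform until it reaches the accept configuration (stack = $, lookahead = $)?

      Stack                     Input                        Action
   1  $ S                       read print read else read $  expand S → read P
   2  $ P read                  read print read else read $  match read
   3  $ P                       print read else read $       expand P → E
   4  $ E                       print read else read $       expand E → B read B
   5  $ B read B                print read else read $       expand B → print read else
   6  $ B read else read print  print read else read $       match print
   7  $ B read else read        read else read $             match read
   8  $ B read else             else read $                  match else
   9  $ B read                  read $                       match read
  10  $ B                       $                            expand B → epsilon
Accept reached after 10 steps.

10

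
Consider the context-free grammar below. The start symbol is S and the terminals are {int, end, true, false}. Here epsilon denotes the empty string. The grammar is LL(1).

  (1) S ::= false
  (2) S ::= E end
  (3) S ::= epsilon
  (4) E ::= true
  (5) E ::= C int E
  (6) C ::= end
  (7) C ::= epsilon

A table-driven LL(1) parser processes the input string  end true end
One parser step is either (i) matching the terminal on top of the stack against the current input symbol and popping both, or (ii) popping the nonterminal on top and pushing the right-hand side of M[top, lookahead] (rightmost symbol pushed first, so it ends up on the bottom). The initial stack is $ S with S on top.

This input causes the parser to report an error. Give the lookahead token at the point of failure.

step 1: stack=$ S  input=end true end $  — expand S ::= E end
step 2: stack=$ end E  input=end true end $  — expand E ::= C int E
step 3: stack=$ end E int C  input=end true end $  — expand C ::= end
step 4: stack=$ end E int end  input=end true end $  — match end
step 5: stack=$ end E int  input=true end $  — error: top is terminal int but lookahead is true

true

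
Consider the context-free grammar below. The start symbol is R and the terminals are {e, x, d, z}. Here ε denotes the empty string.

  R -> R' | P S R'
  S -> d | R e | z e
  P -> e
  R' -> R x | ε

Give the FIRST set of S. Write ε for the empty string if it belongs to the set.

{d, e, x, z}

FIRST(P) = {e}
FIRST(R) = {ε, e, x}  (via R', P S R')
FIRST(S) = {d, e, x, z}  (via R e)
FIRST(R') = {ε, e, x}  (via R x)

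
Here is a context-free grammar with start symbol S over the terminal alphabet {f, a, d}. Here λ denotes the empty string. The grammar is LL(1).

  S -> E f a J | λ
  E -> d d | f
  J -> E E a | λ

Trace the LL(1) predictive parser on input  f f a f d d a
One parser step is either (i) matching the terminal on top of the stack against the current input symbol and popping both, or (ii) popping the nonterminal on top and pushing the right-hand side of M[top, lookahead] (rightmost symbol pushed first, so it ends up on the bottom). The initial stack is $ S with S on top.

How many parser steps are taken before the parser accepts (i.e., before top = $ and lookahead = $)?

12

step 1: stack=$ S  input=f f a f d d a $  — expand S -> E f a J
step 2: stack=$ J a f E  input=f f a f d d a $  — expand E -> f
step 3: stack=$ J a f f  input=f f a f d d a $  — match f
step 4: stack=$ J a f  input=f a f d d a $  — match f
step 5: stack=$ J a  input=a f d d a $  — match a
step 6: stack=$ J  input=f d d a $  — expand J -> E E a
step 7: stack=$ a E E  input=f d d a $  — expand E -> f
step 8: stack=$ a E f  input=f d d a $  — match f
step 9: stack=$ a E  input=d d a $  — expand E -> d d
step 10: stack=$ a d d  input=d d a $  — match d
step 11: stack=$ a d  input=d a $  — match d
step 12: stack=$ a  input=a $  — match a
Accept reached after 12 steps.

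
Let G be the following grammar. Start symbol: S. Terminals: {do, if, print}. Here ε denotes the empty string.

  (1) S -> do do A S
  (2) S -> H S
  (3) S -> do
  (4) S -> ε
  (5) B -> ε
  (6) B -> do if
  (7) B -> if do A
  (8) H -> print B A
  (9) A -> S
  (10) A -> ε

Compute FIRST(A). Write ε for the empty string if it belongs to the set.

FIRST(B): from B->ε we get {ε}; from B->do if we get {do}; from B->if do A we get {if}. So FIRST(B) = {ε, do, if}.
FIRST(H): from H->print B A we get {print}. So FIRST(H) = {print}.
FIRST(S): from S->do do A S we get {do}; from S->H S we get {print}; from S->do we get {do}; from S->ε we get {ε}. So FIRST(S) = {ε, do, print}.
FIRST(A): from A->S we get {ε, do, print}; from A->ε we get {ε}. So FIRST(A) = {ε, do, print}.

{ε, do, print}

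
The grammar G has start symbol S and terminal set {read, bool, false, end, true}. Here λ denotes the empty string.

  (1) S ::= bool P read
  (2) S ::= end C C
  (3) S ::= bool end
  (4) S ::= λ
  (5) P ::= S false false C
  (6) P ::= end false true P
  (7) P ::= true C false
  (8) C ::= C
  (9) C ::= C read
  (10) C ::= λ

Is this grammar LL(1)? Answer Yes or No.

FIRST(S) = {λ, bool, end}
FIRST(P) = {bool, end, false, true}
FIRST(C) = {λ, read}
FOLLOW(S) = {$, false}
FOLLOW(P) = {read}
FOLLOW(C) = {$, false, read}
Cell M[C, $] receives both C ::= C and C ::= λ — the grammar is not LL(1).

No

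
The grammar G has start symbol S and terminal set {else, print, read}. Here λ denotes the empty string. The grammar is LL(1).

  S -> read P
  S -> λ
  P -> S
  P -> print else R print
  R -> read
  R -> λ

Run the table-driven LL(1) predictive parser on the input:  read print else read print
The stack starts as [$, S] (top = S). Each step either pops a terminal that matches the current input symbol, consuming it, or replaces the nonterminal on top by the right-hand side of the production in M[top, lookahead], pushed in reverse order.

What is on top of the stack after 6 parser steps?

step 1: stack=$ S  input=read print else read print $  — expand S -> read P
step 2: stack=$ P read  input=read print else read print $  — match read
step 3: stack=$ P  input=print else read print $  — expand P -> print else R print
step 4: stack=$ print R else print  input=print else read print $  — match print
step 5: stack=$ print R else  input=else read print $  — match else
step 6: stack=$ print R  input=read print $  — expand R -> read
Stack after step 6: $ print read (top = read).

read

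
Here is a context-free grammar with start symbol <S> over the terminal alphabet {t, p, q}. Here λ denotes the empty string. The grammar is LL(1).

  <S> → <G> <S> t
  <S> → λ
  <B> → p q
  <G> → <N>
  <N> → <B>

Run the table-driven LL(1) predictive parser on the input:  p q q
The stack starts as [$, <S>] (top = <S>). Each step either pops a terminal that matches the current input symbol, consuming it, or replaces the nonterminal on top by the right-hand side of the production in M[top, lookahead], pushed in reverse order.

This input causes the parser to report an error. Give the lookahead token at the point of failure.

     Stack        Input    Action
  1  $ <S>        p q q $  expand <S> → <G> <S> t
  2  $ t <S> <G>  p q q $  expand <G> → <N>
  3  $ t <S> <N>  p q q $  expand <N> → <B>
  4  $ t <S> <B>  p q q $  expand <B> → p q
  5  $ t <S> q p  p q q $  match p
  6  $ t <S> q    q q $    match q
  7  $ t <S>      q $      error: M[<S>, q] is empty

q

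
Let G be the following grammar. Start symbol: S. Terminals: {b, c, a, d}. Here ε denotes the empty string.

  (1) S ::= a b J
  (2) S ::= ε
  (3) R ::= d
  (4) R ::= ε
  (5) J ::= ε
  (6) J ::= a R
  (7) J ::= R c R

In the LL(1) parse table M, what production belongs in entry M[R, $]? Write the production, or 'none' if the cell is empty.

FIRST(S): from S::=a b J we get {a}; from S::=ε we get {ε}. So FIRST(S) = {ε, a}.
FIRST(R): from R::=d we get {d}; from R::=ε we get {ε}. So FIRST(R) = {ε, d}.
FIRST(J): from J::=ε we get {ε}; from J::=a R we get {a}; from J::=R c R we get {c, d}. So FIRST(J) = {ε, a, c, d}.
FOLLOW(S) includes $ since S is the start symbol.
FOLLOW(J): in S::=a b J, the suffix after J is empty, so FOLLOW(J) ⊇ FOLLOW(S) = {$}. Thus FOLLOW(J) = {$}.
FOLLOW(R): in J::=a R, the suffix after R is empty, so FOLLOW(R) ⊇ FOLLOW(J) = {$}; in J::=R c R (occurrence 1), R is followed by c R with FIRST {c}; in J::=R c R (occurrence 2), the suffix after R is empty, so FOLLOW(R) ⊇ FOLLOW(J) = {$}. Thus FOLLOW(R) = {$, c}.
For R ::= d: FIRST(d) = {d}, so it goes in M[R, t] for t ∈ {d}.
For R ::= ε: FIRST(ε) = {ε}, so it goes in M[R, t] for t ∈ {}; since ε ∈ FIRST, also for every t ∈ FOLLOW(R) = {$, c}.

R ::= ε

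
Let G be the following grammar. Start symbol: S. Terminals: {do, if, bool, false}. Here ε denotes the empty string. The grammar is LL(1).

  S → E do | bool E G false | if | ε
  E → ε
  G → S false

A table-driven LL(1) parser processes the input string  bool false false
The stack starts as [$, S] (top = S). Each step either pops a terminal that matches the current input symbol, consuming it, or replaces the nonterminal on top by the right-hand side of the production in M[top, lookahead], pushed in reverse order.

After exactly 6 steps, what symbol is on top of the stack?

false

     Stack             Input               Action
  1  $ S               bool false false $  expand S → bool E G false
  2  $ false G E bool  bool false false $  match bool
  3  $ false G E       false false $       expand E → ε
  4  $ false G         false false $       expand G → S false
  5  $ false false S   false false $       expand S → ε
  6  $ false false     false false $       match false
Stack after step 6: $ false (top = false).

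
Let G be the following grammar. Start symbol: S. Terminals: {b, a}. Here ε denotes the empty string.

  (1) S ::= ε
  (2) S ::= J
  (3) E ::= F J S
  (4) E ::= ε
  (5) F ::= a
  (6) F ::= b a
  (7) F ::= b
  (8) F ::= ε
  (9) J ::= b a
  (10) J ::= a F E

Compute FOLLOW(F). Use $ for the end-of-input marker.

FIRST(F) = {ε, a, b}
FIRST(J) = {a, b}
FIRST(S) = {ε, a, b}  (via J)
FIRST(E) = {ε, a, b}  (via F J S)
FOLLOW(S) includes $ since S is the start symbol.
FOLLOW(S): in E::=F J S, the suffix after S is empty, so FOLLOW(S) ⊇ FOLLOW(E) = {$, a, b}. Thus FOLLOW(S) = {$, a, b}.
FOLLOW(E): in J::=a F E, the suffix after E is empty, so FOLLOW(E) ⊇ FOLLOW(J) = {$, a, b}. Thus FOLLOW(E) = {$, a, b}.
FOLLOW(J): in S::=J, the suffix after J is empty, so FOLLOW(J) ⊇ FOLLOW(S) = {$, a, b}; in E::=F J S, J is followed by S with FIRST {ε, a, b}; in E::=F J S, the suffix after J is nullable, so FOLLOW(J) ⊇ FOLLOW(E) = {$, a, b}. Thus FOLLOW(J) = {$, a, b}.
FOLLOW(F): in E::=F J S, F is followed by J S with FIRST {a, b}; in J::=a F E, F is followed by E with FIRST {ε, a, b}; in J::=a F E, the suffix after F is nullable, so FOLLOW(F) ⊇ FOLLOW(J) = {$, a, b}. Thus FOLLOW(F) = {$, a, b}.

{$, a, b}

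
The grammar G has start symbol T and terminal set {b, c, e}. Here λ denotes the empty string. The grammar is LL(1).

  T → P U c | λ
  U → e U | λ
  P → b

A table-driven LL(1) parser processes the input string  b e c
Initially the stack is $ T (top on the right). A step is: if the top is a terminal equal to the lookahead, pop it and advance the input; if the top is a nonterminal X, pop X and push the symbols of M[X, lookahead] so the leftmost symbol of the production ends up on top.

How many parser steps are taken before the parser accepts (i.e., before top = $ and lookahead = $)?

7

     Stack    Input    Action
  1  $ T      b e c $  expand T → P U c
  2  $ c U P  b e c $  expand P → b
  3  $ c U b  b e c $  match b
  4  $ c U    e c $    expand U → e U
  5  $ c U e  e c $    match e
  6  $ c U    c $      expand U → λ
  7  $ c      c $      match c
Accept reached after 7 steps.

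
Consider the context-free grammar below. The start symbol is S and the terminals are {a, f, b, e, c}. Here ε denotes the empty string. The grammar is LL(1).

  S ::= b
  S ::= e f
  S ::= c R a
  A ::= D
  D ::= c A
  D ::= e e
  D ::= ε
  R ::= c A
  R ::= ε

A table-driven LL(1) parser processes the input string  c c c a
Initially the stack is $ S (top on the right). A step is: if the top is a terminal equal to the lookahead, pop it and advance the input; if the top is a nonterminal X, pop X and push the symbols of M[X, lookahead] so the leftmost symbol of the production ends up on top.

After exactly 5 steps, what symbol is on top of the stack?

step 1: stack=$ S  input=c c c a $  — expand S ::= c R a
step 2: stack=$ a R c  input=c c c a $  — match c
step 3: stack=$ a R  input=c c a $  — expand R ::= c A
step 4: stack=$ a A c  input=c c a $  — match c
step 5: stack=$ a A  input=c a $  — expand A ::= D
Stack after step 5: $ a D (top = D).

D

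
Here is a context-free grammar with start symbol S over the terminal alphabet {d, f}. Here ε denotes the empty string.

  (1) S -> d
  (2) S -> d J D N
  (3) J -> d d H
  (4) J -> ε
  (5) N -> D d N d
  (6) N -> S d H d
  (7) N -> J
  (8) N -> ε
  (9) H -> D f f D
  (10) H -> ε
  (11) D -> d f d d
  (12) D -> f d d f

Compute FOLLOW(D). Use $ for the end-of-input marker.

FIRST(S) = {d}
FIRST(J) = {ε, d}
FIRST(D) = {d, f}
FIRST(N) = {ε, d, f}  (via D d N d, S d H d, J)
FIRST(H) = {ε, d, f}  (via D f f D)
FOLLOW(S) includes $ since S is the start symbol.
FOLLOW(S): in N->S d H d, S is followed by d H d with FIRST {d}. Thus FOLLOW(S) = {$, d}.
FOLLOW(N): in S->d J D N, the suffix after N is empty, so FOLLOW(N) ⊇ FOLLOW(S) = {$, d}; in N->D d N d, N is followed by d with FIRST {d}. Thus FOLLOW(N) = {$, d}.
FOLLOW(J): in S->d J D N, J is followed by D N with FIRST {d, f}; in N->J, the suffix after J is empty, so FOLLOW(J) ⊇ FOLLOW(N) = {$, d}. Thus FOLLOW(J) = {$, d, f}.
FOLLOW(H): in J->d d H, the suffix after H is empty, so FOLLOW(H) ⊇ FOLLOW(J) = {$, d, f}; in N->S d H d, H is followed by d with FIRST {d}. Thus FOLLOW(H) = {$, d, f}.
FOLLOW(D): in S->d J D N, D is followed by N with FIRST {ε, d, f}; in S->d J D N, the suffix after D is nullable, so FOLLOW(D) ⊇ FOLLOW(S) = {$, d}; in N->D d N d, D is followed by d N d with FIRST {d}; in H->D f f D (occurrence 1), D is followed by f f D with FIRST {f}; in H->D f f D (occurrence 2), the suffix after D is empty, so FOLLOW(D) ⊇ FOLLOW(H) = {$, d, f}. Thus FOLLOW(D) = {$, d, f}.

{$, d, f}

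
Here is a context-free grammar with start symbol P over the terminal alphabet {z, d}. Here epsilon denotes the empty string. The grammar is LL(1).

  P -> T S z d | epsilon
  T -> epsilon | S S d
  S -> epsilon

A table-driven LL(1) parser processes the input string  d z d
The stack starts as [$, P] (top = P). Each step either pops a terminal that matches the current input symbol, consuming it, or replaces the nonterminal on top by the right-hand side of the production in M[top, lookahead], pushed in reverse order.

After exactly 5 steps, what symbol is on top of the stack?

S

step 1: stack=$ P  input=d z d $  — expand P -> T S z d
step 2: stack=$ d z S T  input=d z d $  — expand T -> S S d
step 3: stack=$ d z S d S S  input=d z d $  — expand S -> epsilon
step 4: stack=$ d z S d S  input=d z d $  — expand S -> epsilon
step 5: stack=$ d z S d  input=d z d $  — match d
Stack after step 5: $ d z S (top = S).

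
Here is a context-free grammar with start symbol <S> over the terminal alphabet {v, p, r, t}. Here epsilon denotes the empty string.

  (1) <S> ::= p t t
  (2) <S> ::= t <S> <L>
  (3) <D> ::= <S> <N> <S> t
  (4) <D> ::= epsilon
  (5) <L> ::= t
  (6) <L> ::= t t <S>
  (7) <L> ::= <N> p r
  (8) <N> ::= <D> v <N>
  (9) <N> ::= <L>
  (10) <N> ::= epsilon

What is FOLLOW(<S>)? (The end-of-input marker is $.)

FIRST(<S>): from <S>::=p t t we get {p}; from <S>::=t <S> <L> we get {t}. So FIRST(<S>) = {p, t}.
FIRST(<D>): from <D>::=<S> <N> <S> t we get {p, t}; from <D>::=epsilon we get {epsilon}. So FIRST(<D>) = {epsilon, p, t}.
FIRST(<L>): from <L>::=t we get {t}; from <L>::=t t <S> we get {t}; from <L>::=<N> p r we get {p, t, v}. So FIRST(<L>) = {p, t, v}.
FIRST(<N>): from <N>::=<D> v <N> we get {p, t, v}; from <N>::=<L> we get {p, t, v}; from <N>::=epsilon we get {epsilon}. So FIRST(<N>) = {epsilon, p, t, v}.
FOLLOW(<S>) includes $ since <S> is the start symbol.
FOLLOW(<D>): in <N>::=<D> v <N>, <D> is followed by v <N> with FIRST {v}. Thus FOLLOW(<D>) = {v}.
FOLLOW(<N>): in <D>::=<S> <N> <S> t, <N> is followed by <S> t with FIRST {p, t}; in <L>::=<N> p r, <N> is followed by p r with FIRST {p}; in <N>::=<D> v <N>, the suffix after <N> is empty (adds nothing new). Thus FOLLOW(<N>) = {p, t}.
FOLLOW(<S>): in <S>::=t <S> <L>, <S> is followed by <L> with FIRST {p, t, v}; in <D>::=<S> <N> <S> t (occurrence 1), <S> is followed by <N> <S> t with FIRST {p, t, v}; in <D>::=<S> <N> <S> t (occurrence 2), <S> is followed by t with FIRST {t}; in <L>::=t t <S>, the suffix after <S> is empty, so FOLLOW(<S>) ⊇ FOLLOW(<L>) = {$, p, t, v}. Thus FOLLOW(<S>) = {$, p, t, v}.
FOLLOW(<L>): in <S>::=t <S> <L>, the suffix after <L> is empty, so FOLLOW(<L>) ⊇ FOLLOW(<S>) = {$, p, t, v}; in <N>::=<L>, the suffix after <L> is empty, so FOLLOW(<L>) ⊇ FOLLOW(<N>) = {p, t}. Thus FOLLOW(<L>) = {$, p, t, v}.

{$, p, t, v}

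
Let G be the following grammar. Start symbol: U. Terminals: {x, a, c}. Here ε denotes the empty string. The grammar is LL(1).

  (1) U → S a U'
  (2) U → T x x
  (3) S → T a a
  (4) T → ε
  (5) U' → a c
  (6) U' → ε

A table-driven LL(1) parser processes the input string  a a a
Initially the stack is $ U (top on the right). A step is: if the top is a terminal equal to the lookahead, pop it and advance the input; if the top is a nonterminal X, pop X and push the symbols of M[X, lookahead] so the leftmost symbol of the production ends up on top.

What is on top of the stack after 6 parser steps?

step 1: stack=$ U  input=a a a $  — expand U → S a U'
step 2: stack=$ U' a S  input=a a a $  — expand S → T a a
step 3: stack=$ U' a a a T  input=a a a $  — expand T → ε
step 4: stack=$ U' a a a  input=a a a $  — match a
step 5: stack=$ U' a a  input=a a $  — match a
step 6: stack=$ U' a  input=a $  — match a
Stack after step 6: $ U' (top = U').

U'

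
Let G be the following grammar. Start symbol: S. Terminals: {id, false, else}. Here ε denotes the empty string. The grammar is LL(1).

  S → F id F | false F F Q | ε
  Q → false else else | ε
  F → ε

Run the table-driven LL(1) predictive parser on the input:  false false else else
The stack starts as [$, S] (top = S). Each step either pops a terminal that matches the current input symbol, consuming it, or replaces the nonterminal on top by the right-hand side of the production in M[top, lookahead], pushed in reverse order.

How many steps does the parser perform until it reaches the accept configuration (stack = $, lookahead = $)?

     Stack              Input                    Action
  1  $ S                false false else else $  expand S → false F F Q
  2  $ Q F F false      false false else else $  match false
  3  $ Q F F            false else else $        expand F → ε
  4  $ Q F              false else else $        expand F → ε
  5  $ Q                false else else $        expand Q → false else else
  6  $ else else false  false else else $        match false
  7  $ else else        else else $              match else
  8  $ else             else $                   match else
Accept reached after 8 steps.

8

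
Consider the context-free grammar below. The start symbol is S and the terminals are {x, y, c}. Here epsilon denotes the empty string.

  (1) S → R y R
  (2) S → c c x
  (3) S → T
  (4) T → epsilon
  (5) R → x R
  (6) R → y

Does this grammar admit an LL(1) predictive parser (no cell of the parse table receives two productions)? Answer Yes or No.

FIRST(S) = {epsilon, c, x, y}
FIRST(T) = {epsilon}
FIRST(R) = {x, y}
FOLLOW(S) = {$}
FOLLOW(T) = {$}
FOLLOW(R) = {$, y}
Each cell of M receives at most one production.

Yes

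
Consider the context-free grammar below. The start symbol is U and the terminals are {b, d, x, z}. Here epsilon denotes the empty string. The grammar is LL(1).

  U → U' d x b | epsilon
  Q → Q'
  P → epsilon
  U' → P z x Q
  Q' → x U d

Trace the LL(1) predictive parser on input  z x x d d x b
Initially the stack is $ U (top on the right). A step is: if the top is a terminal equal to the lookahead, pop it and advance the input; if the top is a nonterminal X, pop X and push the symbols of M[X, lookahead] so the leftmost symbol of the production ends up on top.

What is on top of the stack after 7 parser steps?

     Stack            Input            Action
  1  $ U              z x x d d x b $  expand U → U' d x b
  2  $ b x d U'       z x x d d x b $  expand U' → P z x Q
  3  $ b x d Q x z P  z x x d d x b $  expand P → epsilon
  4  $ b x d Q x z    z x x d d x b $  match z
  5  $ b x d Q x      x x d d x b $    match x
  6  $ b x d Q        x d d x b $      expand Q → Q'
  7  $ b x d Q'       x d d x b $      expand Q' → x U d
Stack after step 7: $ b x d d U x (top = x).

x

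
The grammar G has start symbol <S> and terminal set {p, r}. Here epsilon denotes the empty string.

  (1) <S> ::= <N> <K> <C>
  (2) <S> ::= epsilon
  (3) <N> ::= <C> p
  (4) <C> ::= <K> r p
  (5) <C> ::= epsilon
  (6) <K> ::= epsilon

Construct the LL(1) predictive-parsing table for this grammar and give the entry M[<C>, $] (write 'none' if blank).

FIRST(<K>) = {epsilon}
FIRST(<C>) = {epsilon, r}  (via <K> r p)
FIRST(<N>) = {p, r}  (via <C> p)
FIRST(<S>) = {epsilon, p, r}  (via <N> <K> <C>)
FOLLOW(<S>) includes $ since <S> is the start symbol.
FOLLOW(<S>): <S> appears on no right-hand side. Thus FOLLOW(<S>) = {$}.
FOLLOW(<C>): in <S>::=<N> <K> <C>, the suffix after <C> is empty, so FOLLOW(<C>) ⊇ FOLLOW(<S>) = {$}; in <N>::=<C> p, <C> is followed by p with FIRST {p}. Thus FOLLOW(<C>) = {$, p}.
For <C> ::= <K> r p: FIRST(<K> r p) = {r}, so it goes in M[<C>, t] for t ∈ {r}.
For <C> ::= epsilon: FIRST(epsilon) = {epsilon}, so it goes in M[<C>, t] for t ∈ {}; since epsilon ∈ FIRST, also for every t ∈ FOLLOW(<C>) = {$, p}.

<C> ::= epsilon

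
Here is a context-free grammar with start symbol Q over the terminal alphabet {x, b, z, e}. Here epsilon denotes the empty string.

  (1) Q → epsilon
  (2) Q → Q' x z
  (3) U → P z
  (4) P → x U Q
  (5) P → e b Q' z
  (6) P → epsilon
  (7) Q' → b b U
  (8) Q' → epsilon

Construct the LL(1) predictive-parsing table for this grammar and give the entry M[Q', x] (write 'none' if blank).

Q' → epsilon

FIRST(P) = {epsilon, e, x}
FIRST(Q') = {epsilon, b}
FIRST(Q) = {epsilon, b, x}  (via Q' x z)
FIRST(U) = {e, x, z}  (via P z)
FOLLOW(Q) includes $ since Q is the start symbol.
FOLLOW(Q'): in Q→Q' x z, Q' is followed by x z with FIRST {x}; in P→e b Q' z, Q' is followed by z with FIRST {z}. Thus FOLLOW(Q') = {x, z}.
For Q' → b b U: FIRST(b b U) = {b}, so it goes in M[Q', t] for t ∈ {b}.
For Q' → epsilon: FIRST(epsilon) = {epsilon}, so it goes in M[Q', t] for t ∈ {}; since epsilon ∈ FIRST, also for every t ∈ FOLLOW(Q') = {x, z}.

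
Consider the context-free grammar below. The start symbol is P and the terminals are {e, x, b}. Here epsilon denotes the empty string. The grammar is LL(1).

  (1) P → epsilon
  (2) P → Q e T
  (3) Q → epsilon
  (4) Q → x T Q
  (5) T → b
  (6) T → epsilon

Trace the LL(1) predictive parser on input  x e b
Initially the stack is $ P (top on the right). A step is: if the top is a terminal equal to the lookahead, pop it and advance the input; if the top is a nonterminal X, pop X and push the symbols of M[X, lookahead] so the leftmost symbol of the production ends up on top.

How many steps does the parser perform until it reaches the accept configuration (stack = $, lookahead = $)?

8

     Stack        Input    Action
  1  $ P          x e b $  expand P → Q e T
  2  $ T e Q      x e b $  expand Q → x T Q
  3  $ T e Q T x  x e b $  match x
  4  $ T e Q T    e b $    expand T → epsilon
  5  $ T e Q      e b $    expand Q → epsilon
  6  $ T e        e b $    match e
  7  $ T          b $      expand T → b
  8  $ b          b $      match b
Accept reached after 8 steps.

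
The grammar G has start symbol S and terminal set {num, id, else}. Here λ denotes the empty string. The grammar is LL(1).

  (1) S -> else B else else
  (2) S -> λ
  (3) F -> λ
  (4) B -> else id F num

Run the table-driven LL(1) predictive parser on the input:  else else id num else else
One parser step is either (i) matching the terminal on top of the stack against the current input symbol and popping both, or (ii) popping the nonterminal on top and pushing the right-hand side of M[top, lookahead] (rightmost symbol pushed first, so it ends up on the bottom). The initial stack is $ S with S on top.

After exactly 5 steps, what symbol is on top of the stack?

step 1: stack=$ S  input=else else id num else else $  — expand S -> else B else else
step 2: stack=$ else else B else  input=else else id num else else $  — match else
step 3: stack=$ else else B  input=else id num else else $  — expand B -> else id F num
step 4: stack=$ else else num F id else  input=else id num else else $  — match else
step 5: stack=$ else else num F id  input=id num else else $  — match id
Stack after step 5: $ else else num F (top = F).

F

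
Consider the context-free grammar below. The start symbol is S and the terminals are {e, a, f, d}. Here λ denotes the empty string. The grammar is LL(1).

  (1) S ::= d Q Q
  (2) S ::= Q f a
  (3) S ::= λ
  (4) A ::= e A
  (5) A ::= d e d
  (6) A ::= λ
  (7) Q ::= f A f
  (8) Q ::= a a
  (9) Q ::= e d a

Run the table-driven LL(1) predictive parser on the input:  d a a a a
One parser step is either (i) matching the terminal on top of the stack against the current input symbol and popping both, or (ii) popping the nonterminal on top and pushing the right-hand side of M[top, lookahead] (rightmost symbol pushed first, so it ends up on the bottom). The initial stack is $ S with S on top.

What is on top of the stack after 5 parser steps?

     Stack    Input        Action
  1  $ S      d a a a a $  expand S ::= d Q Q
  2  $ Q Q d  d a a a a $  match d
  3  $ Q Q    a a a a $    expand Q ::= a a
  4  $ Q a a  a a a a $    match a
  5  $ Q a    a a a $      match a
Stack after step 5: $ Q (top = Q).

Q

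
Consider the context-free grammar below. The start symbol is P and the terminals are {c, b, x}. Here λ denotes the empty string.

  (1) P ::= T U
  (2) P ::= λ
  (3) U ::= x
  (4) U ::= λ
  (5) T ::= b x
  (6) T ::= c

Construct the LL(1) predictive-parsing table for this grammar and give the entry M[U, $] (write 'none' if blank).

U ::= λ

FIRST(U) = {λ, x}
FIRST(T) = {b, c}
FIRST(P) = {λ, b, c}  (via T U)
FOLLOW(P) includes $ since P is the start symbol.
FOLLOW(P): P appears on no right-hand side. Thus FOLLOW(P) = {$}.
FOLLOW(U): in P::=T U, the suffix after U is empty, so FOLLOW(U) ⊇ FOLLOW(P) = {$}. Thus FOLLOW(U) = {$}.
For U ::= x: FIRST(x) = {x}, so it goes in M[U, t] for t ∈ {x}.
For U ::= λ: FIRST(λ) = {λ}, so it goes in M[U, t] for t ∈ {}; since λ ∈ FIRST, also for every t ∈ FOLLOW(U) = {$}.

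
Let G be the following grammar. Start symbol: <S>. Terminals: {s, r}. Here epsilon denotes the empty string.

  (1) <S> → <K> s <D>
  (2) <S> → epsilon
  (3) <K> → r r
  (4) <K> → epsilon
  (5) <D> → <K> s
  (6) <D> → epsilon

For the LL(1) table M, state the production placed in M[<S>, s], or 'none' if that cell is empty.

<S> → <K> s <D>

FIRST(<K>): from <K>→r r we get {r}; from <K>→epsilon we get {epsilon}. So FIRST(<K>) = {epsilon, r}.
FIRST(<S>): from <S>→<K> s <D> we get {r, s}; from <S>→epsilon we get {epsilon}. So FIRST(<S>) = {epsilon, r, s}.
FIRST(<D>): from <D>→<K> s we get {r, s}; from <D>→epsilon we get {epsilon}. So FIRST(<D>) = {epsilon, r, s}.
FOLLOW(<S>) includes $ since <S> is the start symbol.
FOLLOW(<S>): <S> appears on no right-hand side. Thus FOLLOW(<S>) = {$}.
For <S> → <K> s <D>: FIRST(<K> s <D>) = {r, s}, so it goes in M[<S>, t] for t ∈ {r, s}.
For <S> → epsilon: FIRST(epsilon) = {epsilon}, so it goes in M[<S>, t] for t ∈ {}; since epsilon ∈ FIRST, also for every t ∈ FOLLOW(<S>) = {$}.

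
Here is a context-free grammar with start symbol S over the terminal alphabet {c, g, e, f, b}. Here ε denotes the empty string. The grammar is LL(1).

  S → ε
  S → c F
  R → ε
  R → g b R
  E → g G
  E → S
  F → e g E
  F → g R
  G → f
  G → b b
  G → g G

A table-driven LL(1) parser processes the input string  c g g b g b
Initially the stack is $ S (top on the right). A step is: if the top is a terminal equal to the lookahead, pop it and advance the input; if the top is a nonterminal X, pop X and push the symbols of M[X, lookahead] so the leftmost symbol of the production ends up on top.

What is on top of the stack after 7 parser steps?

     Stack    Input          Action
  1  $ S      c g g b g b $  expand S → c F
  2  $ F c    c g g b g b $  match c
  3  $ F      g g b g b $    expand F → g R
  4  $ R g    g g b g b $    match g
  5  $ R      g b g b $      expand R → g b R
  6  $ R b g  g b g b $      match g
  7  $ R b    b g b $        match b
Stack after step 7: $ R (top = R).

R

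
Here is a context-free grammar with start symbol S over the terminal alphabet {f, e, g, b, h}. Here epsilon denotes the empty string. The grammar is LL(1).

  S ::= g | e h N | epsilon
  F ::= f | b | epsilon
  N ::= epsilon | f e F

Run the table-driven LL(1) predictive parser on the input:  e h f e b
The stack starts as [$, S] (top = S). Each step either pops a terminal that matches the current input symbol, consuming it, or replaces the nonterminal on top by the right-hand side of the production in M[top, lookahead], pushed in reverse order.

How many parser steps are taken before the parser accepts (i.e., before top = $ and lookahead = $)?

step 1: stack=$ S  input=e h f e b $  — expand S ::= e h N
step 2: stack=$ N h e  input=e h f e b $  — match e
step 3: stack=$ N h  input=h f e b $  — match h
step 4: stack=$ N  input=f e b $  — expand N ::= f e F
step 5: stack=$ F e f  input=f e b $  — match f
step 6: stack=$ F e  input=e b $  — match e
step 7: stack=$ F  input=b $  — expand F ::= b
step 8: stack=$ b  input=b $  — match b
Accept reached after 8 steps.

8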